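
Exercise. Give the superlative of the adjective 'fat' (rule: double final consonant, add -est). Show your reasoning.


Apply superlative formation (double final consonant, add -est): 'fat' -> 'fattest'.

fattest


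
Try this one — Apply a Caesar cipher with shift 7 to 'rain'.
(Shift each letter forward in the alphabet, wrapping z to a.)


Shift each letter by 7: r -> y, a -> h, i -> p, n -> u. Result: 'yhpu'.

yhpu


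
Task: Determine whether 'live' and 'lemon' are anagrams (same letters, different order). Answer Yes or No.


Sorted letters of 'live': 'eilv'
Sorted letters of 'lemon': 'elmno'
They do not match.

No


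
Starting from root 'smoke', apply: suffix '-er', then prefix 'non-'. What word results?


Step 1: Add suffix '-er' to 'smoke' = 'smoker'
Step 2: Add prefix 'non-' to 'smoker' = 'nonsmoker'

nonsmoker


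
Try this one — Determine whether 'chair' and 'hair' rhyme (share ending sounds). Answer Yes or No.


Rime (stressed vowel + following sounds) of 'chair': -air = /ɛər/
Rime of 'hair': -air = /ɛər/
/ɛər/ and /ɛər/ are the same ending sound, so the words rhyme.

Yes


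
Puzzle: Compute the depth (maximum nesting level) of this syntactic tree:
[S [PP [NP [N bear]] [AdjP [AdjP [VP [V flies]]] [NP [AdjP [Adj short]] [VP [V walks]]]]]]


Count bracket nesting levels:
'[' at pos 0: depth = 1
'[' at pos 3: depth = 2
'[' at pos 7: depth = 3
'[' at pos 11: depth = 4
'[' at pos 21: depth = 3
'[' at pos 27: depth = 4
'[' at pos 33: depth = 5
'[' at pos 37: depth = 6
'[' at pos 49: depth = 4
'[' at pos 53: depth = 5
'[' at pos 59: depth = 6
'[' at pos 72: depth = 5
'[' at pos 76: depth = 6
Maximum depth reached: 6

6


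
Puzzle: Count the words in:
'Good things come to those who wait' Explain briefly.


Split into words: Good | things | come | to | those | who | wait = 7 words.

7


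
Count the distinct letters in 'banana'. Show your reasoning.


Unique letters in 'banana': {a, b, n} = 3 distinct letters.

3


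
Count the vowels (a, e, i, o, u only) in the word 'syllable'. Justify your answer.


Vowels in 'syllable': a, e = 2 vowels.

2


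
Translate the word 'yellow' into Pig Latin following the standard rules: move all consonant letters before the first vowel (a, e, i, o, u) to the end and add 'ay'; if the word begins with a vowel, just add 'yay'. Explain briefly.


'yellow': move consonant cluster 'y' to end and add 'ay': 'ellowyay'.

ellowyay


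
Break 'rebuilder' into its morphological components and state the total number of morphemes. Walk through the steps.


Step 1: Identify prefix: 're' (meaning: again)
Step 2: Identify root: 'build'
Step 3: Identify suffix(es): 'er'
Decomposition: re- (prefix: again) + build (root) + -er (suffix: one who)
Total morphemes: 3

3 morphemes (re- (prefix: again) + build (root) + -er (suffix: one who))


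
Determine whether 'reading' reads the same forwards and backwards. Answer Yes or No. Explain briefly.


Forward: 'reading'
Reversed: 'gnidaer'
They differ.

No


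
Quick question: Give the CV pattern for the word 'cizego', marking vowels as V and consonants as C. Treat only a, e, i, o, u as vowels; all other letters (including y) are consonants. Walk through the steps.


Letter mapping: c = C, i = V, z = C, e = V, g = C, o = V.

CVCVCV


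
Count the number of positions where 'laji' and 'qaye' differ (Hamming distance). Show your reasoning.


Alignment:
Position 1: 'l' vs 'q' = DIFFER
Position 2: 'a' vs 'a' = match
Position 3: 'j' vs 'y' = DIFFER
Position 4: 'i' vs 'e' = DIFFER
Total differences: 3

3


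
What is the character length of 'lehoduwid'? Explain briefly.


Spell out 'lehoduwid' and number each letter: l(1), e(2), h(3), o(4), d(5), u(6), w(7), i(8), d(9). Total: 9 letters.

9


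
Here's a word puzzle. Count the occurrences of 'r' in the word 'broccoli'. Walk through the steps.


Letter 'r' in 'broccoli': found at position(s) 2 = 1 occurrence(s).

1


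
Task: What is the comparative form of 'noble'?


Apply comparative formation (ends in e: add -r): 'noble' -> 'nobler'.

nobler


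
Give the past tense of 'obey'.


Apply rule: Add -ed. 'obey' becomes 'obeyed'.

obeyed


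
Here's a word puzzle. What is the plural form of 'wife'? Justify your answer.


Apply rule: Change -fe to -ves. 'wife' becomes 'wives'.

wives


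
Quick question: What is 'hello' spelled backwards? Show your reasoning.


Reverse 'hello' character by character: 'olleh'.

olleh


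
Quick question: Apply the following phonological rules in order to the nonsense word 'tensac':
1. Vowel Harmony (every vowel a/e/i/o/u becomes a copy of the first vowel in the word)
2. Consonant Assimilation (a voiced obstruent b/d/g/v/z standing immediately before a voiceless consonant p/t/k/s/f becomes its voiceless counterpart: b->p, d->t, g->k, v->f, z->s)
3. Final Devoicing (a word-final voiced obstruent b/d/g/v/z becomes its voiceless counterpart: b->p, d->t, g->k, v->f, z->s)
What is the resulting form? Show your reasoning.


Starting form: 'tensac'
Rule 1: Vowel Harmony: all vowels become 'e' (matching first vowel). 'tensac' -> 'tensec'
Rule 2: Consonant Assimilation: no voiced obstruent (b/d/g/v/z) stands immediately before a voiceless consonant (p/t/k/s/f). No change.
Rule 3: Final Devoicing: final consonant 'c' is not one of the voiced obstruents b/d/g/v/z. No change.
Final form: 'tensec'

tensec


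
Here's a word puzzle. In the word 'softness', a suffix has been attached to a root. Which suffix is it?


The word 'softness' = 'soft' (root) + '-ness' (suffix). The suffix is '-ness'.

ness


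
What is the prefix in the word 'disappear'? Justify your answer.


The word 'disappear' = 'dis' (prefix) + 'appear' (root). The prefix is 'dis'.

dis


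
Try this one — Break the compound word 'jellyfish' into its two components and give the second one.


Split 'jellyfish' into 'jelly' + 'fish'. The second part is 'fish'.

fish


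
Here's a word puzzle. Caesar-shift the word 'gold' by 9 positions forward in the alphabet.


Shift each letter by 9: g -> p, o -> x, l -> u, d -> m. Result: 'pxum'.

pxum


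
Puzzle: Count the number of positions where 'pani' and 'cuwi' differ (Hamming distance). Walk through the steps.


Alignment:
Position 1: 'p' vs 'c' = DIFFER
Position 2: 'a' vs 'u' = DIFFER
Position 3: 'n' vs 'w' = DIFFER
Position 4: 'i' vs 'i' = match
Total differences: 3

3


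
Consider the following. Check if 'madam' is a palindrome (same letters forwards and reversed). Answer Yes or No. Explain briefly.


Forward: 'madam'
Reversed: 'madam'
They are identical.

Yes


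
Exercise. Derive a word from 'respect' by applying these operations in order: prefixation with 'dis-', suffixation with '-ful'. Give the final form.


Step 1: Add prefix 'dis-' to 'respect' = 'disrespect'
Step 2: Add suffix '-ful' to 'disrespect' = 'disrespectful'

disrespectful


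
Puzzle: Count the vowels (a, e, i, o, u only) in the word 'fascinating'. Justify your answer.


Vowels in 'fascinating': a, i, a, i = 4 vowels.

4


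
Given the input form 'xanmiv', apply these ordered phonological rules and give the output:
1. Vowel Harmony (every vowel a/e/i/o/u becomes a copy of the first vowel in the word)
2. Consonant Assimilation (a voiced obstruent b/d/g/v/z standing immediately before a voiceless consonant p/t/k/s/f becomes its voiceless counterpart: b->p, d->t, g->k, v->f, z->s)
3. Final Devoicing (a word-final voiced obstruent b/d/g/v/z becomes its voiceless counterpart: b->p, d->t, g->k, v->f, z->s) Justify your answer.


Starting form: 'xanmiv'
Rule 1: Vowel Harmony: all vowels become 'a' (matching first vowel). 'xanmiv' -> 'xanmav'
Rule 2: Consonant Assimilation: no voiced obstruent (b/d/g/v/z) stands immediately before a voiceless consonant (p/t/k/s/f). No change.
Rule 3: Final Devoicing: word-final voiced obstruent 'v' becomes voiceless 'f'. 'xanmav' -> 'xanmaf'
Final form: 'xanmaf'

xanmaf


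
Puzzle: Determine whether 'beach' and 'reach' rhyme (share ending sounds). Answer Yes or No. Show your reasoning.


Rime (stressed vowel + following sounds) of 'beach': -each = /iːtʃ/
Rime of 'reach': -each = /iːtʃ/
/iːtʃ/ and /iːtʃ/ are the same ending sound, so the words rhyme.

Yes


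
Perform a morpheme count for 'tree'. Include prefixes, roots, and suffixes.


Decomposition: tree (free morpheme) = 1 morpheme(s)

1 morphemes


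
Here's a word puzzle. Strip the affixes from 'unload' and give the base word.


Remove prefix 'un' from 'unload' to get root 'load'.

load


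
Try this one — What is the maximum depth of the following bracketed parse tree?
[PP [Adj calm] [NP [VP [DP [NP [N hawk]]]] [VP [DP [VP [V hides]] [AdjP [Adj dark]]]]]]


Count bracket nesting levels:
'[' at pos 0: depth = 1
'[' at pos 4: depth = 2
'[' at pos 15: depth = 2
'[' at pos 19: depth = 3
'[' at pos 23: depth = 4
'[' at pos 27: depth = 5
'[' at pos 31: depth = 6
'[' at pos 43: depth = 3
'[' at pos 47: depth = 4
'[' at pos 51: depth = 5
'[' at pos 55: depth = 6
'[' at pos 66: depth = 5
'[' at pos 72: depth = 6
Maximum depth reached: 6

6


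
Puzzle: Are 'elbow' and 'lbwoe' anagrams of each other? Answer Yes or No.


Sorted letters of 'elbow': 'below'
Sorted letters of 'lbwoe': 'below'
They match.

Yes


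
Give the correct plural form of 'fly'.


Apply rule: Change -y to -ies (consonant + y). 'fly' becomes 'flies'.

flies


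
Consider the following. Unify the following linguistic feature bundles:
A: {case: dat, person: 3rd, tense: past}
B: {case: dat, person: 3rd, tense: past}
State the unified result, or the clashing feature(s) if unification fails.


Compare features:
case: A=dat vs B=dat -> unified: dat
person: A=3rd vs B=3rd -> unified: 3rd
tense: A=past vs B=past -> unified: past
No clashes found.

Unified: {case: dat, person: 3rd, tense: past}


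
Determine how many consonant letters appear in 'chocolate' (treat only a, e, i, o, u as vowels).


Consonants in 'chocolate': c, h, c, l, t = 5 consonants.

5


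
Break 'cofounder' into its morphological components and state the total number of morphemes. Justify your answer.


Step 1: Identify prefix: 'co' (meaning: together)
Step 2: Identify root: 'found'
Step 3: Identify suffix(es): 'er'
Decomposition: co- (prefix: together) + found (root) + -er (suffix: one who)
Total morphemes: 3

3 morphemes (co- (prefix: together) + found (root) + -er (suffix: one who))


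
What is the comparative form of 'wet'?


Apply comparative formation (double final consonant, add -er): 'wet' -> 'wetter'.

wetter


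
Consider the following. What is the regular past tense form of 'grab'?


Apply rule: Double final consonant and add -ed. 'grab' becomes 'grabbed'.

grabbed


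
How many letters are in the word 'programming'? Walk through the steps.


Spell out 'programming' and number each letter: p(1), r(2), o(3), g(4), r(5), a(6), m(7), m(8), i(9), n(10), g(11). Total: 11 letters.

11


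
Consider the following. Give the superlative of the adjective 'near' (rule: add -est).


Apply superlative formation (add -est): 'near' -> 'nearest'.

nearest


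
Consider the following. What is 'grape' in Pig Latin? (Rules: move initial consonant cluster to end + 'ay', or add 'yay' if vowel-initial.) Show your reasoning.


'grape': move consonant cluster 'gr' to end and add 'ay': 'apegray'.

apegray


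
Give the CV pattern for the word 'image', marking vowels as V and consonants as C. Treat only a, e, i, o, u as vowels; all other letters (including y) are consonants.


Letter mapping: i = V, m = C, a = V, g = C, e = V.

VCVCV


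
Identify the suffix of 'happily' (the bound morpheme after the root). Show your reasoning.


The word 'happily' = 'happy' (root) + '-ly' (suffix). The suffix is '-ly'.

ly


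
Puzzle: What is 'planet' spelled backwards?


Reverse 'planet' character by character: 'tenalp'.

tenalp


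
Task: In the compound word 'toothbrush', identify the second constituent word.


Split 'toothbrush' into 'tooth' + 'brush'. The second part is 'brush'.

brush


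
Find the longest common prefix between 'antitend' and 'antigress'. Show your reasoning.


Compare from the start: 4 characters match: 'anti'. Mismatch at position 5: 't' vs 'g'.

anti


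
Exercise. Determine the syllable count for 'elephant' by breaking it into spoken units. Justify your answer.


Break 'elephant' into syllables: el-e-phant -> el | e | phant = 3 syllables

3 syllables


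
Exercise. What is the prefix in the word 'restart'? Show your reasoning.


The word 'restart' = 're' (prefix) + 'start' (root). The prefix is 're'.

re


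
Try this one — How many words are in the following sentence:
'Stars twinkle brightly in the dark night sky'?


Split into words: Stars | twinkle | brightly | in | the | dark | night | sky = 8 words.

8


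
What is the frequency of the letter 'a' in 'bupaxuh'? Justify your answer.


Letter 'a' in 'bupaxuh': found at position(s) 4 = 1 occurrence(s).

1


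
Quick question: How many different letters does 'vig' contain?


Unique letters in 'vig': {g, i, v} = 3 distinct letters.

3


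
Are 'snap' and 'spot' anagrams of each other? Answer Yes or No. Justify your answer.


Sorted letters of 'snap': 'anps'
Sorted letters of 'spot': 'opst'
They do not match.

No


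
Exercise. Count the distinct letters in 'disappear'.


Unique letters in 'disappear': {a, d, e, i, p, r, s} = 7 distinct letters.

7


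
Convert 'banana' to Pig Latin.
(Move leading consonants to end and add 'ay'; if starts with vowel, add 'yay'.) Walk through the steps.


'banana': move consonant cluster 'b' to end and add 'ay': 'ananabay'.

ananabay


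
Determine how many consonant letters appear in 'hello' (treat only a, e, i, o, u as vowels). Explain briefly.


Consonants in 'hello': h, l, l = 3 consonants.

3


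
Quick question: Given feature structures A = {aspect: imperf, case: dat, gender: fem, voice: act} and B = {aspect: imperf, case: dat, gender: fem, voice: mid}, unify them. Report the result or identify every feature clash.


Compare features:
aspect: A=imperf vs B=imperf -> unified: imperf
case: A=dat vs B=dat -> unified: dat
gender: A=fem vs B=fem -> unified: fem
voice: A=act vs B=mid -> CLASH
Clash detected on feature 'voice' (act vs mid); unification fails.

CLASH on 'voice' (act vs mid)


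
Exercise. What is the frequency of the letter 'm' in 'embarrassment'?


Letter 'm' in 'embarrassment': found at position(s) 2, 10 = 2 occurrence(s).

2


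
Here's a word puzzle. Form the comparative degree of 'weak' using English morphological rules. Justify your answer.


Apply comparative formation (add -er): 'weak' -> 'weaker'.

weaker


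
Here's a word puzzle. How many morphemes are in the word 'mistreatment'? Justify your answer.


Decomposition: mis- (prefix) + treat (root) + -ment (suffix) = 3 morpheme(s)

3 morphemes


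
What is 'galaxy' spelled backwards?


Reverse 'galaxy' character by character: 'yxalag'.

yxalag


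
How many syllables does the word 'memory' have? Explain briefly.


Break 'memory' into syllables: mem-o-ry -> mem | o | ry = 3 syllables

3 syllables


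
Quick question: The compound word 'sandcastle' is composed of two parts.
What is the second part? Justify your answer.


Split 'sandcastle' into 'sand' + 'castle'. The second part is 'castle'.

castle


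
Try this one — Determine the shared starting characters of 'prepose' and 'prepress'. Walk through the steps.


Compare from the start: 4 characters match: 'prep'. Mismatch at position 5: 'o' vs 'r'.

prep


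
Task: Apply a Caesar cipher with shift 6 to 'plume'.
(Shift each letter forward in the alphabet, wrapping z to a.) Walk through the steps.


Shift each letter by 6: p -> v, l -> r, u -> a, m -> s, e -> k. Result: 'vrask'.

vrask


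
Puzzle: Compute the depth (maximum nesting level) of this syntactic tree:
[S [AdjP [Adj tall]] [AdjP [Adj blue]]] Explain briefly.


Count bracket nesting levels:
'[' at pos 0: depth = 1
'[' at pos 3: depth = 2
'[' at pos 9: depth = 3
'[' at pos 21: depth = 2
'[' at pos 27: depth = 3
Maximum depth reached: 3

3


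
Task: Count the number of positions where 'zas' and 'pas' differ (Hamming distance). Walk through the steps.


Alignment:
Position 1: 'z' vs 'p' = DIFFER
Position 2: 'a' vs 'a' = match
Position 3: 's' vs 's' = match
Total differences: 1

1


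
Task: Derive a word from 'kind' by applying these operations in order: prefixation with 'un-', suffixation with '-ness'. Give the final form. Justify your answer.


Step 1: Add prefix 'un-' to 'kind' = 'unkind'
Step 2: Add suffix '-ness' to 'unkind' = 'unkindness'

unkindness


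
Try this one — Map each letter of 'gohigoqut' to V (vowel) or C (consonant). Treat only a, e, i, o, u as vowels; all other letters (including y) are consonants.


Letter mapping: g = C, o = V, h = C, i = V, g = C, o = V, q = C, u = V, t = C.

CVCVCVCVC


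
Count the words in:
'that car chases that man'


Split into words: that | car | chases | that | man = 5 words.

5


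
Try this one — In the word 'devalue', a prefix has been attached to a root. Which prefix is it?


The word 'devalue' = 'de' (prefix) + 'value' (root). The prefix is 'de'.

de


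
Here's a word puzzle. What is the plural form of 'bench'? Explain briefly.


Apply rule: Add -es (sibilant/fricative ending). 'bench' becomes 'benches'.

benches


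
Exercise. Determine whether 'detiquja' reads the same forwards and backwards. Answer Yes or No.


Forward: 'detiquja'
Reversed: 'ajuqited'
They differ.

No


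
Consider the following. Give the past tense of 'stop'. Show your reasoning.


Apply rule: Double final consonant and add -ed. 'stop' becomes 'stopped'.

stopped


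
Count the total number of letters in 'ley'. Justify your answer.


Spell out 'ley' and number each letter: l(1), e(2), y(3). Total: 3 letters.

3


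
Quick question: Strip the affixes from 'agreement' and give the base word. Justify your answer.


Remove suffix '-ment' from 'agreement' to get root 'agree'.

agree


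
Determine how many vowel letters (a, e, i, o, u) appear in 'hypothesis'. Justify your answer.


Vowels in 'hypothesis': o, e, i = 3 vowels.

3


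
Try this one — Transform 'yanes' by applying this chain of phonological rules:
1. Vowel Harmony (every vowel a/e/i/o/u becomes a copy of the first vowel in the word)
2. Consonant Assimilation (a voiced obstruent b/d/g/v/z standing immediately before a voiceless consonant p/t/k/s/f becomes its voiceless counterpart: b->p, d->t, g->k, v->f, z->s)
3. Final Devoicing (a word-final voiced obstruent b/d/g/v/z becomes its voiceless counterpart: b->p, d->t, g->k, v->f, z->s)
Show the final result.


Starting form: 'yanes'
Rule 1: Vowel Harmony: all vowels become 'a' (matching first vowel). 'yanes' -> 'yanas'
Rule 2: Consonant Assimilation: no voiced obstruent (b/d/g/v/z) stands immediately before a voiceless consonant (p/t/k/s/f). No change.
Rule 3: Final Devoicing: final consonant 's' is not one of the voiced obstruents b/d/g/v/z. No change.
Final form: 'yanas'

yanas


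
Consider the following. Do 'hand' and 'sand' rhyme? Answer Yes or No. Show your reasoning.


Rime (stressed vowel + following sounds) of 'hand': -and = /ænd/
Rime of 'sand': -and = /ænd/
/ænd/ and /ænd/ are the same ending sound, so the words rhyme.

Yes


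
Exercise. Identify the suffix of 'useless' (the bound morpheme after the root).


The word 'useless' = 'use' (root) + '-less' (suffix). The suffix is '-less'.

less


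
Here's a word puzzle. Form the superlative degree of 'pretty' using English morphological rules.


Apply superlative formation (consonant + y: change y to i, add -est): 'pretty' -> 'prettiest'.

prettiest


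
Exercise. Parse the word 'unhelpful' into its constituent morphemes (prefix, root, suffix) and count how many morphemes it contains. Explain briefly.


Step 1: Identify prefix: 'un' (meaning: not/reverse)
Step 2: Identify root: 'help'
Step 3: Identify suffix(es): 'ful'
Decomposition: un- (prefix: not/reverse) + help (root) + -ful (suffix: full of)
Total morphemes: 3

3 morphemes (un- (prefix: not/reverse) + help (root) + -ful (suffix: full of))


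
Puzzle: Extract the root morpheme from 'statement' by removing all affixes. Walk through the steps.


Remove suffix '-ment' from 'statement' to get root 'state'.

state


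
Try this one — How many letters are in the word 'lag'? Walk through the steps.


Spell out 'lag' and number each letter: l(1), a(2), g(3). Total: 3 letters.

3


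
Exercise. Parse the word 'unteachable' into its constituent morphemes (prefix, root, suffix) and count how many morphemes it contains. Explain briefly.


Step 1: Identify prefix: 'un' (meaning: not/reverse)
Step 2: Identify root: 'teach'
Step 3: Identify suffix(es): 'able'
Decomposition: un- (prefix: not/reverse) + teach (root) + -able (suffix: capable of)
Total morphemes: 3

3 morphemes (un- (prefix: not/reverse) + teach (root) + -able (suffix: capable of))


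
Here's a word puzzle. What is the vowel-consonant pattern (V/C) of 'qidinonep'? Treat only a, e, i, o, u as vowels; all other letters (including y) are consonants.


Letter mapping: q = C, i = V, d = C, i = V, n = C, o = V, n = C, e = V, p = C.

CVCVCVCVC


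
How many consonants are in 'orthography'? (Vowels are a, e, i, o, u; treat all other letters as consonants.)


Consonants in 'orthography': r, t, h, g, r, p, h, y = 8 consonants.

8


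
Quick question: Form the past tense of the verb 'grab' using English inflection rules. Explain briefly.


Apply rule: Double final consonant and add -ed. 'grab' becomes 'grabbed'.

grabbed


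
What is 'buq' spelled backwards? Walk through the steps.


Reverse 'buq' character by character: 'qub'.

qub


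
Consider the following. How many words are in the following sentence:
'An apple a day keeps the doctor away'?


Split into words: An | apple | a | day | keeps | the | doctor | away = 8 words.

8


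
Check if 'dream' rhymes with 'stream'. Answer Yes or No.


Rime (stressed vowel + following sounds) of 'dream': -eam = /iːm/
Rime of 'stream': -eam = /iːm/
/iːm/ and /iːm/ are the same ending sound, so the words rhyme.

Yes


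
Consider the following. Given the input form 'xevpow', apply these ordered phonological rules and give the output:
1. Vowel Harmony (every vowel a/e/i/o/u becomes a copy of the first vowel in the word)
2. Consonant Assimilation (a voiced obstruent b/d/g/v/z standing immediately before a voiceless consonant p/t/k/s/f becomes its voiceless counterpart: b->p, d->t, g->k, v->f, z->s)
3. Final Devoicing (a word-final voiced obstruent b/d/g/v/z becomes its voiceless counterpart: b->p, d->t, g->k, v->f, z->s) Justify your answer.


Starting form: 'xevpow'
Rule 1: Vowel Harmony: all vowels become 'e' (matching first vowel). 'xevpow' -> 'xevpew'
Rule 2: Consonant Assimilation: voiced obstruent before voiceless consonant becomes voiceless ('vp' -> 'fp'). 'xevpew' -> 'xefpew'
Rule 3: Final Devoicing: final consonant 'w' is not one of the voiced obstruents b/d/g/v/z. No change.
Final form: 'xefpew'

xefpew


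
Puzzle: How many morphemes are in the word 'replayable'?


Decomposition: re- (prefix) + play (root) + -able (suffix) = 3 morpheme(s)

3 morphemes


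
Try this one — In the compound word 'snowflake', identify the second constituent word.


Split 'snowflake' into 'snow' + 'flake'. The second part is 'flake'.

flake


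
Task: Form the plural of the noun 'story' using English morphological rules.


Apply rule: Change -y to -ies (consonant + y). 'story' becomes 'stories'.

stories


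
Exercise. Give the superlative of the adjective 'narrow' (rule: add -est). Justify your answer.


Apply superlative formation (add -est): 'narrow' -> 'narrowest'.

narrowest


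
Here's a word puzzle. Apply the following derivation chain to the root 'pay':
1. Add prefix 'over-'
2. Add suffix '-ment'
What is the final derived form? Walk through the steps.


Step 1: Add prefix 'over-' to 'pay' = 'overpay'
Step 2: Add suffix '-ment' to 'overpay' = 'overpayment'

overpayment


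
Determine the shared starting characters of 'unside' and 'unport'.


Compare from the start: 2 characters match: 'un'. Mismatch at position 3: 's' vs 'p'.

un


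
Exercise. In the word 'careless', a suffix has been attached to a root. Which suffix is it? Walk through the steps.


The word 'careless' = 'care' (root) + '-less' (suffix). The suffix is '-less'.

less


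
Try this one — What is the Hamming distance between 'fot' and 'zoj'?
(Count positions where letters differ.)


Alignment:
Position 1: 'f' vs 'z' = DIFFER
Position 2: 'o' vs 'o' = match
Position 3: 't' vs 'j' = DIFFER
Total differences: 2

2


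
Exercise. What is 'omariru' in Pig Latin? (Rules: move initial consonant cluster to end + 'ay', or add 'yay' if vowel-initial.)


'omariru' starts with a vowel, so add 'yay': 'omariruyay'.

omariruyay


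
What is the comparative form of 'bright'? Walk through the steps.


Apply comparative formation (add -er): 'bright' -> 'brighter'.

brighter


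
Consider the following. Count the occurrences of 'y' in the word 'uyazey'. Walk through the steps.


Letter 'y' in 'uyazey': found at position(s) 2, 6 = 2 occurrence(s).

2


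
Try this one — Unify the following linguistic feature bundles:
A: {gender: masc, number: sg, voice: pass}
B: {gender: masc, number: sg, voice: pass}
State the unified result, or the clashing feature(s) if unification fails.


Compare features:
gender: A=masc vs B=masc -> unified: masc
number: A=sg vs B=sg -> unified: sg
voice: A=pass vs B=pass -> unified: pass
No clashes found.

Unified: {gender: masc, number: sg, voice: pass}


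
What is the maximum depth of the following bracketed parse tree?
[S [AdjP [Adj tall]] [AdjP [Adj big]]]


Count bracket nesting levels:
'[' at pos 0: depth = 1
'[' at pos 3: depth = 2
'[' at pos 9: depth = 3
'[' at pos 21: depth = 2
'[' at pos 27: depth = 3
Maximum depth reached: 3

3


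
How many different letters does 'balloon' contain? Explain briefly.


Unique letters in 'balloon': {a, b, l, n, o} = 5 distinct letters.

5


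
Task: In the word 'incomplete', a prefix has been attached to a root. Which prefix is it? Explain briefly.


The word 'incomplete' = 'in' (prefix) + 'complete' (root). The prefix is 'in'.

in


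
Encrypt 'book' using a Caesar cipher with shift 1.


Shift each letter by 1: b -> c, o -> p, o -> p, k -> l. Result: 'cppl'.

cppl


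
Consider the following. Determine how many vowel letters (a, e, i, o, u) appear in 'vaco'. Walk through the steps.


Vowels in 'vaco': a, o = 2 vowels.

2


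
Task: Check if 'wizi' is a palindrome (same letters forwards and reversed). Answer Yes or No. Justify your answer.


Forward: 'wizi'
Reversed: 'iziw'
They differ.

No


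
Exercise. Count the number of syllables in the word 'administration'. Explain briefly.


Break 'administration' into syllables: ad-min-is-tra-tion -> ad | min | is | tra | tion = 5 syllables

5 syllables


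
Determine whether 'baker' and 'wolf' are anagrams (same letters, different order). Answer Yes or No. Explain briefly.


Sorted letters of 'baker': 'abekr'
Sorted letters of 'wolf': 'flow'
They do not match.

No


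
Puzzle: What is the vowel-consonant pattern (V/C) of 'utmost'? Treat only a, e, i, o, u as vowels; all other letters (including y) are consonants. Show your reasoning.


Letter mapping: u = V, t = C, m = C, o = V, s = C, t = C.

VCCVCC


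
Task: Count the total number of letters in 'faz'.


Spell out 'faz' and number each letter: f(1), a(2), z(3). Total: 3 letters.

3


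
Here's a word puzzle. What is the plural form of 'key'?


Apply rule: Add -s. 'key' becomes 'keys'.

keys


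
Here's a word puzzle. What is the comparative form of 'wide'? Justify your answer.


Apply comparative formation (ends in e: add -r): 'wide' -> 'wider'.

wider


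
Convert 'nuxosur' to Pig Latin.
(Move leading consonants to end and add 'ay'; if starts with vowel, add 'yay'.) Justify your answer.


'nuxosur': move consonant cluster 'n' to end and add 'ay': 'uxosurnay'.

uxosurnay


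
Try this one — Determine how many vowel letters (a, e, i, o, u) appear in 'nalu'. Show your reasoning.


Vowels in 'nalu': a, u = 2 vowels.

2


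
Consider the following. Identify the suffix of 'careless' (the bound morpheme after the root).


The word 'careless' = 'care' (root) + '-less' (suffix). The suffix is '-less'.

less


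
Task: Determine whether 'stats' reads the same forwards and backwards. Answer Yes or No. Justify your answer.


Forward: 'stats'
Reversed: 'stats'
They are identical.

Yes


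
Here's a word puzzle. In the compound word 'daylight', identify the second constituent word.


Split 'daylight' into 'day' + 'light'. The second part is 'light'.

light


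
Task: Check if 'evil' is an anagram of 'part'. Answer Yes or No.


Sorted letters of 'evil': 'eilv'
Sorted letters of 'part': 'aprt'
They do not match.

No


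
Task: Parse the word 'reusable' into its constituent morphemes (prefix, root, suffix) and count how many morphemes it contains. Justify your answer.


Step 1: Identify prefix: 're' (meaning: again)
Step 2: Identify root: 'use'
Step 3: Identify suffix(es): 'able'
Decomposition: re- (prefix: again) + use (root) + -able (suffix: capable of)
Total morphemes: 3

3 morphemes (re- (prefix: again) + use (root) + -able (suffix: capable of))


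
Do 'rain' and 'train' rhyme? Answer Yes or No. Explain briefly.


Rime (stressed vowel + following sounds) of 'rain': -ain = /eɪn/
Rime of 'train': -ain = /eɪn/
/eɪn/ and /eɪn/ are the same ending sound, so the words rhyme.

Yes


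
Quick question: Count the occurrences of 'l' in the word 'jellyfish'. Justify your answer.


Letter 'l' in 'jellyfish': found at position(s) 3, 4 = 2 occurrence(s).

2


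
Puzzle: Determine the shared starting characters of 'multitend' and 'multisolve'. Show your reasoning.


Compare from the start: 5 characters match: 'multi'. Mismatch at position 6: 't' vs 's'.

multi


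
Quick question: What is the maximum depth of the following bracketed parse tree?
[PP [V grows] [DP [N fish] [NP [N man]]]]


Count bracket nesting levels:
'[' at pos 0: depth = 1
'[' at pos 4: depth = 2
'[' at pos 14: depth = 2
'[' at pos 18: depth = 3
'[' at pos 27: depth = 3
'[' at pos 31: depth = 4
Maximum depth reached: 4

4


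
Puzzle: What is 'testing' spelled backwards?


Reverse 'testing' character by character: 'gnitset'.

gnitset


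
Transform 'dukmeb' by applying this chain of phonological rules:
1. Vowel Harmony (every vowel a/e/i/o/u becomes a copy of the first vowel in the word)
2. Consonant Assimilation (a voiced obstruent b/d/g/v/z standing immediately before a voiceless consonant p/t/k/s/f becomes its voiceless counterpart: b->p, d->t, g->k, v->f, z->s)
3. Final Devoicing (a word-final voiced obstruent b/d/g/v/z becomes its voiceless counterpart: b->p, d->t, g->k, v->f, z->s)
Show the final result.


Starting form: 'dukmeb'
Rule 1: Vowel Harmony: all vowels become 'u' (matching first vowel). 'dukmeb' -> 'dukmub'
Rule 2: Consonant Assimilation: no voiced obstruent (b/d/g/v/z) stands immediately before a voiceless consonant (p/t/k/s/f). No change.
Rule 3: Final Devoicing: word-final voiced obstruent 'b' becomes voiceless 'p'. 'dukmub' -> 'dukmup'
Final form: 'dukmup'

dukmup


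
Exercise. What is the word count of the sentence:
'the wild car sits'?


Split into words: the | wild | car | sits = 4 words.

4


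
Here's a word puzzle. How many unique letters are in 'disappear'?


Unique letters in 'disappear': {a, d, e, i, p, r, s} = 7 distinct letters.

7


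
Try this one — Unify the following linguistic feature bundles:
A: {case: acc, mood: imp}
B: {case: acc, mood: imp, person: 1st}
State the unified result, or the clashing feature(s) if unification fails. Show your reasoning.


Compare features:
case: A=acc vs B=acc -> unified: acc
mood: A=imp vs B=imp -> unified: imp
person: A=_ vs B=1st -> unified: 1st
No clashes found.

Unified: {case: acc, mood: imp, person: 1st}


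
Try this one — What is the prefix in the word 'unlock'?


The word 'unlock' = 'un' (prefix) + 'lock' (root). The prefix is 'un'.

un


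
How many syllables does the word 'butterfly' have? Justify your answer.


Break 'butterfly' into syllables: but-ter-fly -> but | ter | fly = 3 syllables

3 syllables


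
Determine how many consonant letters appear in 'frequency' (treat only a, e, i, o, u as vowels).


Consonants in 'frequency': f, r, q, n, c, y = 6 consonants.

6


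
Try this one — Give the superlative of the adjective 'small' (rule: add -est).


Apply superlative formation (add -est): 'small' -> 'smallest'.

smallest


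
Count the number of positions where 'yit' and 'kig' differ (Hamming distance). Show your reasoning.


Alignment:
Position 1: 'y' vs 'k' = DIFFER
Position 2: 'i' vs 'i' = match
Position 3: 't' vs 'g' = DIFFER
Total differences: 2

2


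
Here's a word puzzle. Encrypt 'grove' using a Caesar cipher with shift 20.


Shift each letter by 20: g -> a, r -> l, o -> i, v -> p, e -> y. Result: 'alipy'.

alipy


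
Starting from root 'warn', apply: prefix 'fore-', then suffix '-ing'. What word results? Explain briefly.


Step 1: Add prefix 'fore-' to 'warn' = 'forewarn'
Step 2: Add suffix '-ing' to 'forewarn' = 'forewarning'

forewarning


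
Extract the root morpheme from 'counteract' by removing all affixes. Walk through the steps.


Remove prefix 'counter' from 'counteract' to get root 'act'.

act


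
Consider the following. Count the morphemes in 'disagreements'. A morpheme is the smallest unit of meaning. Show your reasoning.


Decomposition: dis- (prefix) + agree (root) + -ment (suffix) + -s (plural) = 4 morpheme(s)

4 morphemes


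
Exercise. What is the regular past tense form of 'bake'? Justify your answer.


Apply rule: Add -d (word ends in -e). 'bake' becomes 'baked'.

baked


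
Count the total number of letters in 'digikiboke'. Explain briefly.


Spell out 'digikiboke' and number each letter: d(1), i(2), g(3), i(4), k(5), i(6), b(7), o(8), k(9), e(10). Total: 10 letters.

10


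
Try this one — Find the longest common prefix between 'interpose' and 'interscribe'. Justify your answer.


Compare from the start: 5 characters match: 'inter'. Mismatch at position 6: 'p' vs 's'.

inter


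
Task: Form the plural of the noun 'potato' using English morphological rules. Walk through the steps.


Apply rule: Add -es (consonant + o). 'potato' becomes 'potatoes'.

potatoes


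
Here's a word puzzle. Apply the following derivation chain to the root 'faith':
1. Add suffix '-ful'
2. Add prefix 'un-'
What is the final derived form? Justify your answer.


Step 1: Add suffix '-ful' to 'faith' = 'faithful'
Step 2: Add prefix 'un-' to 'faithful' = 'unfaithful'

unfaithful


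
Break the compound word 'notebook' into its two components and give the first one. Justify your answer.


Split 'notebook' into 'note' + 'book'. The first part is 'note'.

note


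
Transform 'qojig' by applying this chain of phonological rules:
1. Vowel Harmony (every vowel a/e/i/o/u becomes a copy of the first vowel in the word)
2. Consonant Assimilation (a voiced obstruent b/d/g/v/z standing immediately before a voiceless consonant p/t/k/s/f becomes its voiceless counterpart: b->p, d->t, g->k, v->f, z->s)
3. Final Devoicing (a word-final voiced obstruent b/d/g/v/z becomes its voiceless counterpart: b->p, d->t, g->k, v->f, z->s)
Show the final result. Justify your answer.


Starting form: 'qojig'
Rule 1: Vowel Harmony: all vowels become 'o' (matching first vowel). 'qojig' -> 'qojog'
Rule 2: Consonant Assimilation: no voiced obstruent (b/d/g/v/z) stands immediately before a voiceless consonant (p/t/k/s/f). No change.
Rule 3: Final Devoicing: word-final voiced obstruent 'g' becomes voiceless 'k'. 'qojog' -> 'qojok'
Final form: 'qojok'

qojok


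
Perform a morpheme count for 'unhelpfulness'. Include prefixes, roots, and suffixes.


Decomposition: un- (prefix) + help (root) + -ful (suffix) + -ness (suffix) = 4 morpheme(s)

4 morphemes


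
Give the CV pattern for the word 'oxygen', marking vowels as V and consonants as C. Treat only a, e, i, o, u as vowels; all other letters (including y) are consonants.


Letter mapping: o = V, x = C, y = C, g = C, e = V, n = C.

VCCCVC


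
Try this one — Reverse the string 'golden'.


Reverse 'golden' character by character: 'nedlog'.

nedlog


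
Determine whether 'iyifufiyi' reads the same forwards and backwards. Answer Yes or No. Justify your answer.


Forward: 'iyifufiyi'
Reversed: 'iyifufiyi'
They are identical.

Yes


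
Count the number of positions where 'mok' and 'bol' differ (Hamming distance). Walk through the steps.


Alignment:
Position 1: 'm' vs 'b' = DIFFER
Position 2: 'o' vs 'o' = match
Position 3: 'k' vs 'l' = DIFFER
Total differences: 2

2


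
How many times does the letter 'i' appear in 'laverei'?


Letter 'i' in 'laverei': found at position(s) 7 = 1 occurrence(s).

1


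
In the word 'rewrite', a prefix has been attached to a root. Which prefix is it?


The word 'rewrite' = 're' (prefix) + 'write' (root). The prefix is 're'.

re


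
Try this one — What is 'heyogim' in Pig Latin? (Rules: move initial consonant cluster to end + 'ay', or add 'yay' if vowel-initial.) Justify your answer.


'heyogim': move consonant cluster 'h' to end and add 'ay': 'eyogimhay'.

eyogimhay


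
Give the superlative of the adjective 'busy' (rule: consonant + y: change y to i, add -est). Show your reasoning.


Apply superlative formation (consonant + y: change y to i, add -est): 'busy' -> 'busiest'.

busiest


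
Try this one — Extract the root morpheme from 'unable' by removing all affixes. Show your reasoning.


Remove prefix 'un' from 'unable' to get root 'able'.

able


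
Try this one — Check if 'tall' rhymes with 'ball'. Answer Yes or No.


Rime (stressed vowel + following sounds) of 'tall': -all = /ɔːl/
Rime of 'ball': -all = /ɔːl/
/ɔːl/ and /ɔːl/ are the same ending sound, so the words rhyme.

Yes


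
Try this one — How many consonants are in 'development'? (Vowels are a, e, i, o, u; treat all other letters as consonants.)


Consonants in 'development': d, v, l, p, m, n, t = 7 consonants.

7


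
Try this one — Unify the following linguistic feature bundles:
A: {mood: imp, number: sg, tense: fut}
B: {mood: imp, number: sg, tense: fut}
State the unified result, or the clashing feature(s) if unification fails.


Compare features:
mood: A=imp vs B=imp -> unified: imp
number: A=sg vs B=sg -> unified: sg
tense: A=fut vs B=fut -> unified: fut
No clashes found.

Unified: {mood: imp, number: sg, tense: fut}


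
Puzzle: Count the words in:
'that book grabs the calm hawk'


Split into words: that | book | grabs | the | calm | hawk = 6 words.

6


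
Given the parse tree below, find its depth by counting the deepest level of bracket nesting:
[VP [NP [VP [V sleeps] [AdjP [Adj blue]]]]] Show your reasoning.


Count bracket nesting levels:
'[' at pos 0: depth = 1
'[' at pos 4: depth = 2
'[' at pos 8: depth = 3
'[' at pos 12: depth = 4
'[' at pos 23: depth = 4
'[' at pos 29: depth = 5
Maximum depth reached: 5

5
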